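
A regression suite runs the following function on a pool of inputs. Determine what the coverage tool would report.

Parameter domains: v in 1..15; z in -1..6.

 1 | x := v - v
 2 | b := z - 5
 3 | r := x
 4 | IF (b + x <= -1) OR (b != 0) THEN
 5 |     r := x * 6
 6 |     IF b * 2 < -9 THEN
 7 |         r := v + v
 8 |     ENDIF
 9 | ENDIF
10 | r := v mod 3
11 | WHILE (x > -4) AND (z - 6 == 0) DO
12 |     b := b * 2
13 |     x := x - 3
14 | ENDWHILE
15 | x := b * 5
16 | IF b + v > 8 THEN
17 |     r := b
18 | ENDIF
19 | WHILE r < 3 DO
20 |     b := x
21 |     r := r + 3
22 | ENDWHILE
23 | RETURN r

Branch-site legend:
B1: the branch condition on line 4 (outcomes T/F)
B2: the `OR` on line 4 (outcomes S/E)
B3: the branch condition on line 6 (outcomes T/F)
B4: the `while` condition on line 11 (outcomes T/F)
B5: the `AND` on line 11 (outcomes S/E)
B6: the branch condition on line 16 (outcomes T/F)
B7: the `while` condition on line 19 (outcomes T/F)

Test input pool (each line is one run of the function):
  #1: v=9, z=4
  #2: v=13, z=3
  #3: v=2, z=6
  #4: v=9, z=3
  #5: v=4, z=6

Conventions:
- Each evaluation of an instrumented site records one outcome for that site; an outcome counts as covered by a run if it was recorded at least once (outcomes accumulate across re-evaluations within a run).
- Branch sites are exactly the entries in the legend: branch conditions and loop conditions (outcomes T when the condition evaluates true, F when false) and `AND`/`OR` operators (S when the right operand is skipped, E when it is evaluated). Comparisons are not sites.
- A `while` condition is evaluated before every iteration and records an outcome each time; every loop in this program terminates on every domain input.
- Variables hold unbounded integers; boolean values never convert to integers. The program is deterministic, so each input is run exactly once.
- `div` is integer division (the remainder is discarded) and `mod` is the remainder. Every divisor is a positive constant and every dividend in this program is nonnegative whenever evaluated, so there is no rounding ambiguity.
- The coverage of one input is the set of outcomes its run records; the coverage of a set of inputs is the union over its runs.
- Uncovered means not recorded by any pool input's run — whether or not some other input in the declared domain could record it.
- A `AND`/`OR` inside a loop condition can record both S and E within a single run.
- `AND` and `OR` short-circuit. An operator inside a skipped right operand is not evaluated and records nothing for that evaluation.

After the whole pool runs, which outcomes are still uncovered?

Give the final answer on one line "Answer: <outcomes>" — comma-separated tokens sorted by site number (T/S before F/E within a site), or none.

input #1, v=9, z=4: events B2->S, B1->T, B3->F, B5->E, B4->F, B6->F, B7->T, B7->F; outcomes B1=T, B2=S, B3=F, B4=F, B5=E, B6=F, B7=T, B7=F
input #2, v=13, z=3: events B2->S, B1->T, B3->F, B5->E, B4->F, B6->T, B7->T, B7->T, B7->F; outcomes B1=T, B2=S, B3=F, B4=F, B5=E, B6=T, B7=T, B7=F
input #3, v=2, z=6: events B2->E, B1->T, B3->F, B5->E, B4->T, B5->E, B4->T, B5->S, B4->F, B6->F, B7->T, B7->F; outcomes B1=T, B2=E, B3=F, B4=T, B4=F, B5=S, B5=E, B6=F, B7=T, B7=F
input #4, v=9, z=3: events B2->S, B1->T, B3->F, B5->E, B4->F, B6->F, B7->T, B7->F; outcomes B1=T, B2=S, B3=F, B4=F, B5=E, B6=F, B7=T, B7=F
input #5, v=4, z=6: events B2->E, B1->T, B3->F, B5->E, B4->T, B5->E, B4->T, B5->S, B4->F, B6->F, B7->T, B7->F; outcomes B1=T, B2=E, B3=F, B4=T, B4=F, B5=S, B5=E, B6=F, B7=T, B7=F
union over the pool: B1=T, B2=S, B2=E, B3=F, B4=T, B4=F, B5=S, B5=E, B6=T, B6=F, B7=T, B7=F
uncovered (2 of 14): B1=F, B3=T

Answer: B1=F, B3=T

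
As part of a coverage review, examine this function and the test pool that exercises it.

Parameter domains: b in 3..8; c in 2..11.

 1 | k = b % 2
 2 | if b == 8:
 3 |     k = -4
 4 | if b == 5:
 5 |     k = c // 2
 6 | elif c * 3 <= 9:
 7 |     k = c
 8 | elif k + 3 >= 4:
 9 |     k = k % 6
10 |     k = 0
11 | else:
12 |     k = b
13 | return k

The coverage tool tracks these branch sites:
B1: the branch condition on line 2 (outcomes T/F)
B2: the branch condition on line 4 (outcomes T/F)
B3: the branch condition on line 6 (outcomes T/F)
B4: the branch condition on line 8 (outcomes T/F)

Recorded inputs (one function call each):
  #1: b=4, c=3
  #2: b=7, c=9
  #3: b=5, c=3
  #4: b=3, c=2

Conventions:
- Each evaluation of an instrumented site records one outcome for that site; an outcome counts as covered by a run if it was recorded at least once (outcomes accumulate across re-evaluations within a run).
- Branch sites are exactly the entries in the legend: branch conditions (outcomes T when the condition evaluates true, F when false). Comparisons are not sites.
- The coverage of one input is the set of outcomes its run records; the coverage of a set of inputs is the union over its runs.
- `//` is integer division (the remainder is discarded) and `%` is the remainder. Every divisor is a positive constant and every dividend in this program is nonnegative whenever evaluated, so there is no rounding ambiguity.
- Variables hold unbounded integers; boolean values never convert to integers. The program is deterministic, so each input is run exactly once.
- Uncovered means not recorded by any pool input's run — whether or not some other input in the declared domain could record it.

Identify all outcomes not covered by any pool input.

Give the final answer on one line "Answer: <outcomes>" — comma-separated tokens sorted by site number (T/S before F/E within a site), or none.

input #1 (b=4, c=3): covers B1=F, B2=F, B3=T
input #2 (b=7, c=9): covers B1=F, B2=F, B3=F, B4=T
input #3 (b=5, c=3): covers B1=F, B2=T
input #4 (b=3, c=2): covers B1=F, B2=F, B3=T
union over the pool: B1=F, B2=T, B2=F, B3=T, B3=F, B4=T
uncovered (2 of 8): B1=T, B4=F

Answer: B1=T, B4=F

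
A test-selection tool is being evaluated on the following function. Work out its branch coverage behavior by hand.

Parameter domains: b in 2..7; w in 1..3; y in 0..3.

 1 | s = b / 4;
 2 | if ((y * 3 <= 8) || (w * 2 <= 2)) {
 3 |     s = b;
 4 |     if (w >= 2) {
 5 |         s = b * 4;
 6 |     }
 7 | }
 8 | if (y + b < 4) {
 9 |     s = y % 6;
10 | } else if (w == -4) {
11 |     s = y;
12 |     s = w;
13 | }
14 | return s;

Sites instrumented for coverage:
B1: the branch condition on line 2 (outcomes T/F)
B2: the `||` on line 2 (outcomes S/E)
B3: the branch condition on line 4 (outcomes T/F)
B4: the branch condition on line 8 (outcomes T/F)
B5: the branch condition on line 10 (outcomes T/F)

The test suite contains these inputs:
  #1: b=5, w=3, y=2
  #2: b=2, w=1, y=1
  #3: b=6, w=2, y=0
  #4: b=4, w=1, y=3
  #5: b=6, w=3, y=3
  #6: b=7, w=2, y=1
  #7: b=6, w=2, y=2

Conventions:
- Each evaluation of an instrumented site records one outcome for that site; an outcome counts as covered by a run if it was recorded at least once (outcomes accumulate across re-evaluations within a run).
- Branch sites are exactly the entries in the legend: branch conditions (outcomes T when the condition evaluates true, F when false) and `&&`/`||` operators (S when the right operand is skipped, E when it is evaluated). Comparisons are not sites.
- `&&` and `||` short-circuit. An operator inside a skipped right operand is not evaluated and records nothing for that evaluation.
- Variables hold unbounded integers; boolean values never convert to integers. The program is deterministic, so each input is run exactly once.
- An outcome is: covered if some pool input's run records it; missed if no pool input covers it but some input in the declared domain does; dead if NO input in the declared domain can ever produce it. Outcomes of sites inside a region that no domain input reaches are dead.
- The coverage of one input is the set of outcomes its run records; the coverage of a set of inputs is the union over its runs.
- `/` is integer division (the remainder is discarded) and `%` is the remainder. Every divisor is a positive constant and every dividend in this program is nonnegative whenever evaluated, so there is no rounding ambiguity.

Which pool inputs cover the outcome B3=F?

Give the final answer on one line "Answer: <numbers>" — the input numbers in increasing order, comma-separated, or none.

input #1 (b=5, w=3, y=2): does not record B3=F
input #2 (b=2, w=1, y=1): records B3=F
input #3 (b=6, w=2, y=0): does not record B3=F
input #4 (b=4, w=1, y=3): records B3=F
input #5 (b=6, w=3, y=3): does not record B3=F
input #6 (b=7, w=2, y=1): does not record B3=F
input #7 (b=6, w=2, y=2): does not record B3=F

Answer: 2, 4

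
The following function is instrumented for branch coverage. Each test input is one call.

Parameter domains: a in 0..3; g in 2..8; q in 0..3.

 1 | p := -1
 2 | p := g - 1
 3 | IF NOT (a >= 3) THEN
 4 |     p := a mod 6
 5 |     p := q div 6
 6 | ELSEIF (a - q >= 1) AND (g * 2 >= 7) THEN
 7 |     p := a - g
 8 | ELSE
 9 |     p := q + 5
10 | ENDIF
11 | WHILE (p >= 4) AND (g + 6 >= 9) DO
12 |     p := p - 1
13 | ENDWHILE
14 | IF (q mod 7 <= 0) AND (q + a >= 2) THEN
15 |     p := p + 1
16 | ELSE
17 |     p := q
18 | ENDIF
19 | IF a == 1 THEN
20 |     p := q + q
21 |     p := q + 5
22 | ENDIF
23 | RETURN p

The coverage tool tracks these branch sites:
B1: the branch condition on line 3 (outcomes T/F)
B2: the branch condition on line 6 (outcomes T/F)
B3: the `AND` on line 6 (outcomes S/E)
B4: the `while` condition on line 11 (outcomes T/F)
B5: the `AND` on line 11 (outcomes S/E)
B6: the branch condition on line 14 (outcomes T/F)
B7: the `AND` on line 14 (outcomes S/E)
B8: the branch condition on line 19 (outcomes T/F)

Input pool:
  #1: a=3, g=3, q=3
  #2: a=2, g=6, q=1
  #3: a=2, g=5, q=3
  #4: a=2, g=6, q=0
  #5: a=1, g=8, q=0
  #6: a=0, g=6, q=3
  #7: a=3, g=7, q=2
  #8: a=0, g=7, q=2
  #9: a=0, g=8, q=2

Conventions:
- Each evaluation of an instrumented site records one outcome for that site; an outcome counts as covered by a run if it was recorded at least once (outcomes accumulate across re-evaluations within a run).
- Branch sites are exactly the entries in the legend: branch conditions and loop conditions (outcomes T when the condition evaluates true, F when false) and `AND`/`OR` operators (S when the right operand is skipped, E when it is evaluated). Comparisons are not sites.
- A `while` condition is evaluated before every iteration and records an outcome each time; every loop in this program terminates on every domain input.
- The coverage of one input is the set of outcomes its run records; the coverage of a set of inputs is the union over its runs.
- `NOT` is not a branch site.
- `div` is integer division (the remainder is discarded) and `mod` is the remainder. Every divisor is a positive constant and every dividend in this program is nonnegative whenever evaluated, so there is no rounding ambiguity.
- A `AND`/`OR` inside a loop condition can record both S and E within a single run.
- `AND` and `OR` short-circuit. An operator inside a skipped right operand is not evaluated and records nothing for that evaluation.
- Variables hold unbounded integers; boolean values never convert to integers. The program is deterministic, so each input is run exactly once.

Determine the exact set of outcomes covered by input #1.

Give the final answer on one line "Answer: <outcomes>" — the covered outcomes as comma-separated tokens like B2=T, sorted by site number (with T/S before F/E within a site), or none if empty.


Simulating input #1 (a=3, g=3, q=3) step by step:
  B1->F, B3->S, B2->F, B5->E, B4->T, B5->E, B4->T, B5->E, B4->T, B5->E
  B4->T, B5->E, B4->T, B5->S, B4->F, B7->S, B6->F, B8->F
as a set, this run covers: B1=F, B2=F, B3=S, B4=T, B4=F, B5=S, B5=E, B6=F, B7=S, B8=F
Answer: B1=F, B2=F, B3=S, B4=T, B4=F, B5=S, B5=E, B6=F, B7=S, B8=F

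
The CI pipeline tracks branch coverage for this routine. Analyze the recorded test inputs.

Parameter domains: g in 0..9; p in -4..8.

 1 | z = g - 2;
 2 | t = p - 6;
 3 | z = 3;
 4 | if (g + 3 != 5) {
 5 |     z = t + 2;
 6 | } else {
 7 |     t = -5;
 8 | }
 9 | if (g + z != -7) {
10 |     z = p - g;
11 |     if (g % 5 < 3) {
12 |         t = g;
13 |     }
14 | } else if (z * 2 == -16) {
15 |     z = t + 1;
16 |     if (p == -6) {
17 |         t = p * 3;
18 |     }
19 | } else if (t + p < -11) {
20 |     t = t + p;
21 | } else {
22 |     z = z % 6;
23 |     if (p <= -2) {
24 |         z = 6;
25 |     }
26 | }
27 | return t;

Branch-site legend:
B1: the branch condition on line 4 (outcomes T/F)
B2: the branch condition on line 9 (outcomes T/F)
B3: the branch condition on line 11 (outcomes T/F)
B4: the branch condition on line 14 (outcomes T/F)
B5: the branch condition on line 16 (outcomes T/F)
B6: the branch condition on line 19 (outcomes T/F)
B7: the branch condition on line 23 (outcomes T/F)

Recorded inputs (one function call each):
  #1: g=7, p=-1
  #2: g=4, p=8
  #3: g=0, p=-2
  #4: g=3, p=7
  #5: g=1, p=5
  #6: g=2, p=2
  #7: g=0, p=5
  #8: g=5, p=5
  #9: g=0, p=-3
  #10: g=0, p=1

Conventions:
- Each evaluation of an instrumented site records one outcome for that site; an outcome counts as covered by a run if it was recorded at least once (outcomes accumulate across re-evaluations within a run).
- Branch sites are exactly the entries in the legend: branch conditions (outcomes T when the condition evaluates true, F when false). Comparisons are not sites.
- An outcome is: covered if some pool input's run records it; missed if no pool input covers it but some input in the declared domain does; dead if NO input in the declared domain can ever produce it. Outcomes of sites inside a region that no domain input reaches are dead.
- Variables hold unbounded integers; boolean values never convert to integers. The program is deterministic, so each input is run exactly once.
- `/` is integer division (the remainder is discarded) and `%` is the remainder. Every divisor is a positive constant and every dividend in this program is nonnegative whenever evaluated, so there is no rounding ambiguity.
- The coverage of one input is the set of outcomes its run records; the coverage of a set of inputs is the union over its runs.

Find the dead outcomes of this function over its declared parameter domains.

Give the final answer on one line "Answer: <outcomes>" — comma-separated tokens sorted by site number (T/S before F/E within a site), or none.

checking every outcome against all 130 domain inputs:
  B5=T: zero occurrences over every domain input -> dead
  B6=F: zero occurrences over every domain input -> dead
  B7=T: zero occurrences over every domain input -> dead
  B7=F: zero occurrences over every domain input -> dead
  reachable outcomes have witnesses, e.g. B1=T (e.g. g=0, p=-4), B1=F (e.g. g=2, p=-4), B2=T (e.g. g=0, p=-4), B2=F (e.g. g=0, p=-3)

Answer: B5=T, B6=F, B7=T, B7=F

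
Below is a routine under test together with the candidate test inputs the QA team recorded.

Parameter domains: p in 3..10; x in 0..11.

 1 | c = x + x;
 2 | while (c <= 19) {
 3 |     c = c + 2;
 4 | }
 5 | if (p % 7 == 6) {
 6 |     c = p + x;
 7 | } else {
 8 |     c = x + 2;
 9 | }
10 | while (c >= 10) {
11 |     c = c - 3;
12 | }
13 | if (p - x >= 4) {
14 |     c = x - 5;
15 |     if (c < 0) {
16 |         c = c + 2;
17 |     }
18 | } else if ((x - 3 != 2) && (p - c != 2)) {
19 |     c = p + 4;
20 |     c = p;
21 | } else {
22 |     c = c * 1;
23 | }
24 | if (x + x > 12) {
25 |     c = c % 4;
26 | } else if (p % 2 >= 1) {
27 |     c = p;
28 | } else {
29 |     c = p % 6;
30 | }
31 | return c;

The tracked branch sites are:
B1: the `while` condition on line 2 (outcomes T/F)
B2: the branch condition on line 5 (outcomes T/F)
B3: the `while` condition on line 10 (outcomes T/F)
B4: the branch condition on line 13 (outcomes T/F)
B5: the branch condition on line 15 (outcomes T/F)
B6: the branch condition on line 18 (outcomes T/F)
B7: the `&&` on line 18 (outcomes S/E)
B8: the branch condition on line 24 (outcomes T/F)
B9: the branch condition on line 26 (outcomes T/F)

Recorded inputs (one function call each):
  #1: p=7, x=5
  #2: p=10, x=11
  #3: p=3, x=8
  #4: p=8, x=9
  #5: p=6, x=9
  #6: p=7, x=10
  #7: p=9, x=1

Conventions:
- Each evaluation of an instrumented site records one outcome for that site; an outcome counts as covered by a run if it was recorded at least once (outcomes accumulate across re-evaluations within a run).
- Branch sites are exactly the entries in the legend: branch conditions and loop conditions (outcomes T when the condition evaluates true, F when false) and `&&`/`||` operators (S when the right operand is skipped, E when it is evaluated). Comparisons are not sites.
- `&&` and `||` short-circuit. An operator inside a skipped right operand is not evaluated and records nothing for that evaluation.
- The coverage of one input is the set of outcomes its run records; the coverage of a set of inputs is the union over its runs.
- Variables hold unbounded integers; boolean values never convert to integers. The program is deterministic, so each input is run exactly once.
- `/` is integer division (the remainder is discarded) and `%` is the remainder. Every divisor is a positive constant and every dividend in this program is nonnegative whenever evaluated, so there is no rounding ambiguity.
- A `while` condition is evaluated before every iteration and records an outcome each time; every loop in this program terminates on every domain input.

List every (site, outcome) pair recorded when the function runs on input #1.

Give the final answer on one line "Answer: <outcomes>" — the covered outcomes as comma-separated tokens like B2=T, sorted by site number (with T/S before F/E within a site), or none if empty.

Tracing the run of input #1 (p=7, x=5):
  B1->T, B1->T, B1->T, B1->T, B1->T, B1->F, B2->F, B3->F, B4->F, B7->S
  B6->F, B8->F, B9->T
collecting distinct outcomes: B1=T, B1=F, B2=F, B3=F, B4=F, B6=F, B7=S, B8=F, B9=T

Answer: B1=T, B1=F, B2=F, B3=F, B4=F, B6=F, B7=S, B8=F, B9=T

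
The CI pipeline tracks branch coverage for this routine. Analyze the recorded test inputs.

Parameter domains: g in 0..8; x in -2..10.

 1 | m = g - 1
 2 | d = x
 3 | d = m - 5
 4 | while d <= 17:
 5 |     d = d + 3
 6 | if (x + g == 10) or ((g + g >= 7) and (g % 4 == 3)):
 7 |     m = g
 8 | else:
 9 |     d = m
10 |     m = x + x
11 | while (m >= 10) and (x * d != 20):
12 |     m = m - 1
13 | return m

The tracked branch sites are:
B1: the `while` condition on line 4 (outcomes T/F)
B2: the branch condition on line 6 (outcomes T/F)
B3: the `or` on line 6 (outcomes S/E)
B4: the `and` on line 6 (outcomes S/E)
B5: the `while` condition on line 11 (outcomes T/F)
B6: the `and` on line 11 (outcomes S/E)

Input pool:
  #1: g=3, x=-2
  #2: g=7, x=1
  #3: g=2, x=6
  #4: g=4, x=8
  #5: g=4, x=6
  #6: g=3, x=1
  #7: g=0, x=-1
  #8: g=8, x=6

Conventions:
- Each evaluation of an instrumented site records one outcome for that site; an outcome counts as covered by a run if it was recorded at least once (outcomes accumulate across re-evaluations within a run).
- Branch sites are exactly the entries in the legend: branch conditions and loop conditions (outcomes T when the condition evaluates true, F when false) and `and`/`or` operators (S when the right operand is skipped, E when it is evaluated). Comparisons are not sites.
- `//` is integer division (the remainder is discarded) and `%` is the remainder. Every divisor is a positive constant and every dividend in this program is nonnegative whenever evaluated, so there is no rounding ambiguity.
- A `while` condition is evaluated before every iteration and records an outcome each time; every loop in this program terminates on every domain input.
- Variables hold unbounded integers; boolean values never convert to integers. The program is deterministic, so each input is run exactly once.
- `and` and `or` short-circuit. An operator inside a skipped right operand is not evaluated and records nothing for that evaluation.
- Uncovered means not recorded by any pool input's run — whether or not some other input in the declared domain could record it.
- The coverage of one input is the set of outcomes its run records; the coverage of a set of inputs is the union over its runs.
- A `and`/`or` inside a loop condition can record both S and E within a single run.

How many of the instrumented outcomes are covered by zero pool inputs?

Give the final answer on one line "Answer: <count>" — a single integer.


test 1 (g=3, x=-2) fires B1->T, B1->T, B1->T, B1->T, B1->T, B1->T, B1->T, B1->F, B3->E, B4->S, B2->F, B6->S, B5->F; hits B1=T, B1=F, B2=F, B3=E, B4=S, B5=F, B6=S
test 2 (g=7, x=1) fires B1->T, B1->T, B1->T, B1->T, B1->T, B1->T, B1->F, B3->E, B4->E, B2->T, B6->S, B5->F; hits B1=T, B1=F, B2=T, B3=E, B4=E, B5=F, B6=S
test 3 (g=2, x=6) fires B1->T, B1->T, B1->T, B1->T, B1->T, B1->T, B1->T, B1->T, B1->F, B3->E, B4->S, B2->F, B6->E, B5->T, ...; hits B1=T, B1=F, B2=F, B3=E, B4=S, B5=T, B5=F, B6=S, B6=E
test 4 (g=4, x=8) fires B1->T, B1->T, B1->T, B1->T, B1->T, B1->T, B1->T, B1->F, B3->E, B4->E, B2->F, B6->E, B5->T, B6->E, ...; hits B1=T, B1=F, B2=F, B3=E, B4=E, B5=T, B5=F, B6=S, B6=E
test 5 (g=4, x=6) fires B1->T, B1->T, B1->T, B1->T, B1->T, B1->T, B1->T, B1->F, B3->S, B2->T, B6->S, B5->F; hits B1=T, B1=F, B2=T, B3=S, B5=F, B6=S
test 6 (g=3, x=1) fires B1->T, B1->T, B1->T, B1->T, B1->T, B1->T, B1->T, B1->F, B3->E, B4->S, B2->F, B6->S, B5->F; hits B1=T, B1=F, B2=F, B3=E, B4=S, B5=F, B6=S
test 7 (g=0, x=-1) fires B1->T, B1->T, B1->T, B1->T, B1->T, B1->T, B1->T, B1->T, B1->F, B3->E, B4->S, B2->F, B6->S, B5->F; hits B1=T, B1=F, B2=F, B3=E, B4=S, B5=F, B6=S
test 8 (g=8, x=6) fires B1->T, B1->T, B1->T, B1->T, B1->T, B1->T, B1->F, B3->E, B4->E, B2->F, B6->E, B5->T, B6->E, B5->T, ...; hits B1=T, B1=F, B2=F, B3=E, B4=E, B5=T, B5=F, B6=S, B6=E
union over the pool: B1=T, B1=F, B2=T, B2=F, B3=S, B3=E, B4=S, B4=E, B5=T, B5=F, B6=S, B6=E
uncovered (0 of 12): none
Answer: 0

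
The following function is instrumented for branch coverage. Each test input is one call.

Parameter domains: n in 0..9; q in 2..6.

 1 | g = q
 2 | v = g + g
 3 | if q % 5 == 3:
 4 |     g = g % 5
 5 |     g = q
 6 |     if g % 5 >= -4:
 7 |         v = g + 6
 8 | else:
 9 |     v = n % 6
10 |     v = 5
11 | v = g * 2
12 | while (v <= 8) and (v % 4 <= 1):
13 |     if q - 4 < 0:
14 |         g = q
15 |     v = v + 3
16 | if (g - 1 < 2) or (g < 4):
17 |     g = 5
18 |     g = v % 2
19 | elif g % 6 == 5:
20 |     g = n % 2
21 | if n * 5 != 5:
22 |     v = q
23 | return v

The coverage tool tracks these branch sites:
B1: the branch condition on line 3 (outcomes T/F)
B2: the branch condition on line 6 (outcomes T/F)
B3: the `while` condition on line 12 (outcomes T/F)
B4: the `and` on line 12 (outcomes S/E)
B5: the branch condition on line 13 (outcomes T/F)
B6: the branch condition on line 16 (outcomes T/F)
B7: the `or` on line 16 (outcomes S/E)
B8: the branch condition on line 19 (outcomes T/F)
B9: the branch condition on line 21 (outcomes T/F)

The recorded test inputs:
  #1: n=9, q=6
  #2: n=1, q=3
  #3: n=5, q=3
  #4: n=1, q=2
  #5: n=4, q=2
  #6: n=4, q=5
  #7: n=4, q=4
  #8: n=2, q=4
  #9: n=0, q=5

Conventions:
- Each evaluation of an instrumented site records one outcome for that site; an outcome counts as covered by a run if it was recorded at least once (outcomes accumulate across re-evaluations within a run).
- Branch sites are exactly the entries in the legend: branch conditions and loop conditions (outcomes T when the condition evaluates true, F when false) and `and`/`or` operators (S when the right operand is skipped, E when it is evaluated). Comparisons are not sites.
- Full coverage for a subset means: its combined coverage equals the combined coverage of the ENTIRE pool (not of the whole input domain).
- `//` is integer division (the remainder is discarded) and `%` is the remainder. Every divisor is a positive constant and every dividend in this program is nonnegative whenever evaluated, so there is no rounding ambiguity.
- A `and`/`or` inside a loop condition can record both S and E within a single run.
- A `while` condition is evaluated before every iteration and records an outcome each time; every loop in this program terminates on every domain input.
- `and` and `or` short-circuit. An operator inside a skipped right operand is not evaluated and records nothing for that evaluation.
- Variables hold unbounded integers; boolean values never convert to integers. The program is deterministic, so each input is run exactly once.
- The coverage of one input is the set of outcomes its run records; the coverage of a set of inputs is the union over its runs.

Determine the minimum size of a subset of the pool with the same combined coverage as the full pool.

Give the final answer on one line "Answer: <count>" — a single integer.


test 1 (n=9, q=6) fires B1->F, B4->S, B3->F, B7->E, B6->F, B8->F, B9->T; hits B1=F, B3=F, B4=S, B6=F, B7=E, B8=F, B9=T
test 2 (n=1, q=3) fires B1->T, B2->T, B4->E, B3->F, B7->E, B6->T, B9->F; hits B1=T, B2=T, B3=F, B4=E, B6=T, B7=E, B9=F
test 3 (n=5, q=3) fires B1->T, B2->T, B4->E, B3->F, B7->E, B6->T, B9->T; hits B1=T, B2=T, B3=F, B4=E, B6=T, B7=E, B9=T
test 4 (n=1, q=2) fires B1->F, B4->E, B3->T, B5->T, B4->E, B3->F, B7->S, B6->T, B9->F; hits B1=F, B3=T, B3=F, B4=E, B5=T, B6=T, B7=S, B9=F
test 5 (n=4, q=2) fires B1->F, B4->E, B3->T, B5->T, B4->E, B3->F, B7->S, B6->T, B9->T; hits B1=F, B3=T, B3=F, B4=E, B5=T, B6=T, B7=S, B9=T
test 6 (n=4, q=5) fires B1->F, B4->S, B3->F, B7->E, B6->F, B8->T, B9->T; hits B1=F, B3=F, B4=S, B6=F, B7=E, B8=T, B9=T
test 7 (n=4, q=4) fires B1->F, B4->E, B3->T, B5->F, B4->S, B3->F, B7->E, B6->F, B8->F, B9->T; hits B1=F, B3=T, B3=F, B4=S, B4=E, B5=F, B6=F, B7=E, B8=F, B9=T
test 8 (n=2, q=4) fires B1->F, B4->E, B3->T, B5->F, B4->S, B3->F, B7->E, B6->F, B8->F, B9->T; hits B1=F, B3=T, B3=F, B4=S, B4=E, B5=F, B6=F, B7=E, B8=F, B9=T
test 9 (n=0, q=5) fires B1->F, B4->S, B3->F, B7->E, B6->F, B8->T, B9->T; hits B1=F, B3=F, B4=S, B6=F, B7=E, B8=T, B9=T
together the pool reaches 17 outcomes: B1=T, B1=F, B2=T, B3=T, B3=F, B4=S, B4=E, B5=T, B5=F, B6=T, B6=F, B7=S, B7=E, B8=T, B8=F, B9=T, B9=F
checked all size-1 subsets: none covers 17 outcomes (max 10/17)
checked all size-2 subsets: none covers 17 outcomes (max 14/17)
checked all size-3 subsets: none covers 17 outcomes (max 16/17)
size 4: inputs {2, 4, 6, 7} cover all 17 outcomes, and no lexicographically smaller subset of this size does
Answer: 4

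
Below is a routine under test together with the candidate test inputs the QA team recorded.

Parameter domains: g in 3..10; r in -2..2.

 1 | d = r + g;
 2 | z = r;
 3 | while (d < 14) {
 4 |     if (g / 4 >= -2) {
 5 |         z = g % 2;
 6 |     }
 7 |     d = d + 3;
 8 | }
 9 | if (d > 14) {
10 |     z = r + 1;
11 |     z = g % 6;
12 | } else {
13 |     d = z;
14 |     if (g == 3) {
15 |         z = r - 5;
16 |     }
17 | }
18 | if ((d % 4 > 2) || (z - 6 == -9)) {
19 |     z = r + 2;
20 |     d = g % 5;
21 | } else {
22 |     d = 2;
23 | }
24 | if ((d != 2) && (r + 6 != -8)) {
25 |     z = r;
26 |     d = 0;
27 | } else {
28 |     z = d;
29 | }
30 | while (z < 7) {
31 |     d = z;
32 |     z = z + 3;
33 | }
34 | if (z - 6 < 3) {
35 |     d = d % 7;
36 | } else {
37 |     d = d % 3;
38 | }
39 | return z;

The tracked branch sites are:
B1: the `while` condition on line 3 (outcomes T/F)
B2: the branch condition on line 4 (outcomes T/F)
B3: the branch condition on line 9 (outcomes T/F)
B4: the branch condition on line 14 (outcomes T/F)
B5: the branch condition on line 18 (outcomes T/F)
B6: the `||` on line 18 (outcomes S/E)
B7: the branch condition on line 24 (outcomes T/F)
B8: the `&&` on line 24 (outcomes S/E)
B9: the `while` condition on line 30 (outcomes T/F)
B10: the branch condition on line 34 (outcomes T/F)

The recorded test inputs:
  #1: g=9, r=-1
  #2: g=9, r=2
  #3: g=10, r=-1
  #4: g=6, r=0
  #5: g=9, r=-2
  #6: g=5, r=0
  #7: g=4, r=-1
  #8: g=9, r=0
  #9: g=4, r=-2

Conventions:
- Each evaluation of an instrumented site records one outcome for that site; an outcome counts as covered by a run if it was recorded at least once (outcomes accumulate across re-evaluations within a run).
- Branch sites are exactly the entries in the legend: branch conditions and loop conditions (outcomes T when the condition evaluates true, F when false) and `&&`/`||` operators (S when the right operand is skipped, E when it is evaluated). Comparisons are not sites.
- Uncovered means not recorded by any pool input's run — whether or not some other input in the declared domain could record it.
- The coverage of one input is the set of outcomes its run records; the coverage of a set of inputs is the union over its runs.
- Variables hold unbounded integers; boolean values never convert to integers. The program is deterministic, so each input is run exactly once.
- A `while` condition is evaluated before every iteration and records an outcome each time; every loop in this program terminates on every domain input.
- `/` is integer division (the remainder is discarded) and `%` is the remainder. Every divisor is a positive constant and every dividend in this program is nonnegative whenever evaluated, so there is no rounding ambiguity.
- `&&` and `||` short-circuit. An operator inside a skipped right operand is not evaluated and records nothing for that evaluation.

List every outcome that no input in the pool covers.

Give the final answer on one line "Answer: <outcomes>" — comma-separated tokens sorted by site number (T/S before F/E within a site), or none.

input #1 (g=9, r=-1): covers B1=T, B1=F, B2=T, B3=F, B4=F, B5=F, B6=E, B7=F, B8=S, B9=T, B9=F, B10=T
input #2 (g=9, r=2): covers B1=T, B1=F, B2=T, B3=F, B4=F, B5=F, B6=E, B7=F, B8=S, B9=T, B9=F, B10=T
input #3 (g=10, r=-1): covers B1=T, B1=F, B2=T, B3=T, B5=T, B6=S, B7=T, B8=E, B9=T, B9=F, B10=T
input #4 (g=6, r=0): covers B1=T, B1=F, B2=T, B3=T, B5=T, B6=S, B7=T, B8=E, B9=T, B9=F, B10=F
input #5 (g=9, r=-2): covers B1=T, B1=F, B2=T, B3=T, B5=F, B6=E, B7=F, B8=S, B9=T, B9=F, B10=T
input #6 (g=5, r=0): covers B1=T, B1=F, B2=T, B3=F, B4=F, B5=F, B6=E, B7=F, B8=S, B9=T, B9=F, B10=T
input #7 (g=4, r=-1): covers B1=T, B1=F, B2=T, B3=T, B5=T, B6=S, B7=T, B8=E, B9=T, B9=F, B10=T
input #8 (g=9, r=0): covers B1=T, B1=F, B2=T, B3=T, B5=T, B6=S, B7=T, B8=E, B9=T, B9=F, B10=F
input #9 (g=4, r=-2): covers B1=T, B1=F, B2=T, B3=F, B4=F, B5=F, B6=E, B7=F, B8=S, B9=T, B9=F, B10=T
union over the pool: B1=T, B1=F, B2=T, B3=T, B3=F, B4=F, B5=T, B5=F, B6=S, B6=E, B7=T, B7=F, B8=S, B8=E, B9=T, B9=F, B10=T, B10=F
uncovered (2 of 20): B2=F, B4=T

Answer: B2=F, B4=T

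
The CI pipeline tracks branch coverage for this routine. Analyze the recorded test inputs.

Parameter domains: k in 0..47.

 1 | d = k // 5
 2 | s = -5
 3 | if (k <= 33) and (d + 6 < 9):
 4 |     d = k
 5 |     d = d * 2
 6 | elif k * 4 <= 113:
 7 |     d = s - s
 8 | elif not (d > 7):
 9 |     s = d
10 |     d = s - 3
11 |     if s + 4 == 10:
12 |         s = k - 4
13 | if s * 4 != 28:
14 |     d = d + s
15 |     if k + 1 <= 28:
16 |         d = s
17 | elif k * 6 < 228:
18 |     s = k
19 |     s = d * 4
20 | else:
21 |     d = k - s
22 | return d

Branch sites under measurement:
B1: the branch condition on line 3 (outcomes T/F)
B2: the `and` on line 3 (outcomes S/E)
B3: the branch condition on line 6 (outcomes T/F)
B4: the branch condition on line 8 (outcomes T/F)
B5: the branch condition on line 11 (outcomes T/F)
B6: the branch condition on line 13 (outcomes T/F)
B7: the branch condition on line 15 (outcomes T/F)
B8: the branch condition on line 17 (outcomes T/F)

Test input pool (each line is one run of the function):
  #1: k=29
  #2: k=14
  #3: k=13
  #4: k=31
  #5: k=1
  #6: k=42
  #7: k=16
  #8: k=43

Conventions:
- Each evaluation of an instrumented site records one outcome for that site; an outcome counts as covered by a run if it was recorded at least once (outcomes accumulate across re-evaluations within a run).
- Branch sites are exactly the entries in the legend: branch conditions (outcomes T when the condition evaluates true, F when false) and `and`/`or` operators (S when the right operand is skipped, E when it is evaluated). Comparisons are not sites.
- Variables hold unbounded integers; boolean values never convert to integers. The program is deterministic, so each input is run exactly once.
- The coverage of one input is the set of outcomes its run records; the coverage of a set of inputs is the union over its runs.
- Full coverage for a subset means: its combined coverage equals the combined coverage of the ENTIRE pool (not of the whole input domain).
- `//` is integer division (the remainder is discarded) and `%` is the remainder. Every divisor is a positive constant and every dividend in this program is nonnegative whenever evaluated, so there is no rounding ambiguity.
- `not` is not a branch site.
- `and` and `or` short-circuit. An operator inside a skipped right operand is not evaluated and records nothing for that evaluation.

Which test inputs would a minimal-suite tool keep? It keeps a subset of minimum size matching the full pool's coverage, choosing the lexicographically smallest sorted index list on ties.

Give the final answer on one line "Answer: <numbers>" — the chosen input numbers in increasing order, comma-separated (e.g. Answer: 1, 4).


input #1 (k=29): events B2->E, B1->F, B3->F, B4->T, B5->F, B6->T, B7->F; covers B1=F, B2=E, B3=F, B4=T, B5=F, B6=T, B7=F
input #2 (k=14): events B2->E, B1->T, B6->T, B7->T; covers B1=T, B2=E, B6=T, B7=T
input #3 (k=13): events B2->E, B1->T, B6->T, B7->T; covers B1=T, B2=E, B6=T, B7=T
input #4 (k=31): events B2->E, B1->F, B3->F, B4->T, B5->T, B6->T, B7->F; covers B1=F, B2=E, B3=F, B4=T, B5=T, B6=T, B7=F
input #5 (k=1): events B2->E, B1->T, B6->T, B7->T; covers B1=T, B2=E, B6=T, B7=T
input #6 (k=42): events B2->S, B1->F, B3->F, B4->F, B6->T, B7->F; covers B1=F, B2=S, B3=F, B4=F, B6=T, B7=F
input #7 (k=16): events B2->E, B1->F, B3->T, B6->T, B7->T; covers B1=F, B2=E, B3=T, B6=T, B7=T
input #8 (k=43): events B2->S, B1->F, B3->F, B4->F, B6->T, B7->F; covers B1=F, B2=S, B3=F, B4=F, B6=T, B7=F
pool-wide coverage (13 outcomes): B1=T, B1=F, B2=S, B2=E, B3=T, B3=F, B4=T, B4=F, B5=T, B5=F, B6=T, B7=T, B7=F
no size-1 subset reaches all 13 outcomes (best union: 7/13)
no size-2 subset reaches all 13 outcomes (best union: 9/13)
no size-3 subset reaches all 13 outcomes (best union: 11/13)
no size-4 subset reaches all 13 outcomes (best union: 12/13)
the canonical winner is {1, 2, 4, 6, 7}: size 5, full 13-outcome coverage, earliest index list among size-5 covers
Answer: 1, 2, 4, 6, 7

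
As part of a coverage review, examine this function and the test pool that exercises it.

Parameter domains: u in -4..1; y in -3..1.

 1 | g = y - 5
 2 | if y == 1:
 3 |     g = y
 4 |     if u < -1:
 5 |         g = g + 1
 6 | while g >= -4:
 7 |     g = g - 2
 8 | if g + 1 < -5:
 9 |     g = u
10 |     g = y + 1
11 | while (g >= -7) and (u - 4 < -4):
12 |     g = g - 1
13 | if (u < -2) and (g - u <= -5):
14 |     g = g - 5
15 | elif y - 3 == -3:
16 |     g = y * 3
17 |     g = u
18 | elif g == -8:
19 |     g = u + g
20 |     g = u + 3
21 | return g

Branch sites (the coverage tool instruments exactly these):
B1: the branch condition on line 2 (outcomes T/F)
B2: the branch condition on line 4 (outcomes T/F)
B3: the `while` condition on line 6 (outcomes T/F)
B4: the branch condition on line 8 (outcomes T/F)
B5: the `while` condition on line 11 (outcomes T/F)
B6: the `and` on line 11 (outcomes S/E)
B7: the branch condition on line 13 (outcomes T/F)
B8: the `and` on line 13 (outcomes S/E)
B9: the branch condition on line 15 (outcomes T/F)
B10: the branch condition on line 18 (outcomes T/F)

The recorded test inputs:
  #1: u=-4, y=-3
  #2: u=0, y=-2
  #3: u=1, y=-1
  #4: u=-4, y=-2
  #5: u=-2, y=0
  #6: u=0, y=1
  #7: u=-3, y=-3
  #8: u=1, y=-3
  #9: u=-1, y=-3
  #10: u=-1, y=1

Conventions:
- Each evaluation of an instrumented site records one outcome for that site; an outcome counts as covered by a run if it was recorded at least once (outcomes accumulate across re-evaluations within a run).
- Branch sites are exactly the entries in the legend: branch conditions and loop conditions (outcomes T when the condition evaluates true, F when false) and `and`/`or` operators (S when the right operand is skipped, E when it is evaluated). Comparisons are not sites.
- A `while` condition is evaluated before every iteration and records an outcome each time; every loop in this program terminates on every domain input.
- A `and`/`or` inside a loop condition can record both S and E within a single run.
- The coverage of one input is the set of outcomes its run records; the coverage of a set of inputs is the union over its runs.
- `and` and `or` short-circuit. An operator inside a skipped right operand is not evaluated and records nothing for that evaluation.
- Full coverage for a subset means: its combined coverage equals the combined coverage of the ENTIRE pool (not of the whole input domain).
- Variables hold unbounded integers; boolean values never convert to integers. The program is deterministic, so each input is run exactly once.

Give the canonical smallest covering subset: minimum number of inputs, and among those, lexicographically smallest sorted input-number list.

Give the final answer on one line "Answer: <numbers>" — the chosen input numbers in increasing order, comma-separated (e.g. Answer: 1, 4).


#1 (u=-4, y=-3) -> B1->F, B3->F, B4->T, B6->E, B5->T, B6->E, B5->T, B6->E, B5->T, B6->E, B5->T, B6->E, B5->T, B6->E, ...; covered: B1=F, B3=F, B4=T, B5=T, B5=F, B6=S, B6=E, B7=F, B8=E, B9=F, B10=T
#2 (u=0, y=-2) -> B1->F, B3->F, B4->T, B6->E, B5->F, B8->S, B7->F, B9->F, B10->F; covered: B1=F, B3=F, B4=T, B5=F, B6=E, B7=F, B8=S, B9=F, B10=F
#3 (u=1, y=-1) -> B1->F, B3->F, B4->F, B6->E, B5->F, B8->S, B7->F, B9->F, B10->F; covered: B1=F, B3=F, B4=F, B5=F, B6=E, B7=F, B8=S, B9=F, B10=F
#4 (u=-4, y=-2) -> B1->F, B3->F, B4->T, B6->E, B5->T, B6->E, B5->T, B6->E, B5->T, B6->E, B5->T, B6->E, B5->T, B6->E, ...; covered: B1=F, B3=F, B4=T, B5=T, B5=F, B6=S, B6=E, B7=F, B8=E, B9=F, B10=T
#5 (u=-2, y=0) -> B1->F, B3->F, B4->F, B6->E, B5->T, B6->E, B5->T, B6->E, B5->T, B6->S, B5->F, B8->S, B7->F, B9->T; covered: B1=F, B3=F, B4=F, B5=T, B5=F, B6=S, B6=E, B7=F, B8=S, B9=T
#6 (u=0, y=1) -> B1->T, B2->F, B3->T, B3->T, B3->T, B3->F, B4->F, B6->E, B5->F, B8->S, B7->F, B9->F, B10->F; covered: B1=T, B2=F, B3=T, B3=F, B4=F, B5=F, B6=E, B7=F, B8=S, B9=F, B10=F
#7 (u=-3, y=-3) -> B1->F, B3->F, B4->T, B6->E, B5->T, B6->E, B5->T, B6->E, B5->T, B6->E, B5->T, B6->E, B5->T, B6->E, ...; covered: B1=F, B3=F, B4=T, B5=T, B5=F, B6=S, B6=E, B7=T, B8=E
#8 (u=1, y=-3) -> B1->F, B3->F, B4->T, B6->E, B5->F, B8->S, B7->F, B9->F, B10->F; covered: B1=F, B3=F, B4=T, B5=F, B6=E, B7=F, B8=S, B9=F, B10=F
#9 (u=-1, y=-3) -> B1->F, B3->F, B4->T, B6->E, B5->T, B6->E, B5->T, B6->E, B5->T, B6->E, B5->T, B6->E, B5->T, B6->E, ...; covered: B1=F, B3=F, B4=T, B5=T, B5=F, B6=S, B6=E, B7=F, B8=S, B9=F, B10=T
#10 (u=-1, y=1) -> B1->T, B2->F, B3->T, B3->T, B3->T, B3->F, B4->F, B6->E, B5->T, B6->E, B5->T, B6->E, B5->T, B6->S, ...; covered: B1=T, B2=F, B3=T, B3=F, B4=F, B5=T, B5=F, B6=S, B6=E, B7=F, B8=S, B9=F, B10=T
pool-wide coverage (19 outcomes): B1=T, B1=F, B2=F, B3=T, B3=F, B4=T, B4=F, B5=T, B5=F, B6=S, B6=E, B7=T, B7=F, B8=S, B8=E, B9=T, B9=F, B10=T, B10=F
size 1 is not enough: best union over all size-1 subsets is 13/19
size 2 is not enough: best union over all size-2 subsets is 17/19
size 3 is not enough: best union over all size-3 subsets is 18/19
size 4: inputs {1, 5, 6, 7} cover all 19 outcomes, and no lexicographically smaller subset of this size does
Answer: 1, 5, 6, 7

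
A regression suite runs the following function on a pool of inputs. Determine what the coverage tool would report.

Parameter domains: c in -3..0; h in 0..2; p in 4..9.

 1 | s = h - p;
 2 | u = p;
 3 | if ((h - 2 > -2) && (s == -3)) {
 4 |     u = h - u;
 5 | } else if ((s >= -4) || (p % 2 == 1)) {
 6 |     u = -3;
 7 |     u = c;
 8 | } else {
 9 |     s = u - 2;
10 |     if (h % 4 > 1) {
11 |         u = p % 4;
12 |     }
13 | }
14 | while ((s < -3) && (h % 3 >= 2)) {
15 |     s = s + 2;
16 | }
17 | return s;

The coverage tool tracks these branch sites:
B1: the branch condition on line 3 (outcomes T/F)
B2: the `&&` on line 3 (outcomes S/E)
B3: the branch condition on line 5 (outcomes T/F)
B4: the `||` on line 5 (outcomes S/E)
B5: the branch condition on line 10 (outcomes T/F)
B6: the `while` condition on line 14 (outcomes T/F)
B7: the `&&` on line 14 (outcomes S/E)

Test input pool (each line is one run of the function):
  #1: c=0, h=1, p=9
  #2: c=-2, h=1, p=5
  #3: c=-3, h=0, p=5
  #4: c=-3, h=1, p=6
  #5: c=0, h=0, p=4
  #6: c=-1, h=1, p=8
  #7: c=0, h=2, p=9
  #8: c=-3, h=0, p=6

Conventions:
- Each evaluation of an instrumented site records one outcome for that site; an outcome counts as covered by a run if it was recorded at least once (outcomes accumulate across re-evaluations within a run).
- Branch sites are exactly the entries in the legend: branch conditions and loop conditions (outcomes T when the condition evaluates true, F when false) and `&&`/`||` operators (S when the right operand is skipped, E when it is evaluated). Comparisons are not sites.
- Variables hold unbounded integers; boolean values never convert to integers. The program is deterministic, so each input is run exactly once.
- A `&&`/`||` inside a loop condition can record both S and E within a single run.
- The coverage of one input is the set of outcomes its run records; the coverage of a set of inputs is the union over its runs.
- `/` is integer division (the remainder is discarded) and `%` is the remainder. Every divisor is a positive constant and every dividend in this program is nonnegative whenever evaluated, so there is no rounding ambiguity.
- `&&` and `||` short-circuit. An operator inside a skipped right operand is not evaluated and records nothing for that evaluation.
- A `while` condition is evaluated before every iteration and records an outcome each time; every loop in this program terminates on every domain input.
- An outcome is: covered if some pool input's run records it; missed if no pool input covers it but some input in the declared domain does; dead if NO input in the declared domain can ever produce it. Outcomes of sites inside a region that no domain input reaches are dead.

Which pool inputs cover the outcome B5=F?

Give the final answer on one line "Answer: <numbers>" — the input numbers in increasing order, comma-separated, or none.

input #1 (c=0, h=1, p=9): never hits B5=F
input #2 (c=-2, h=1, p=5): never hits B5=F
input #3 (c=-3, h=0, p=5): never hits B5=F
input #4 (c=-3, h=1, p=6): hits B5=F
input #5 (c=0, h=0, p=4): never hits B5=F
input #6 (c=-1, h=1, p=8): hits B5=F
input #7 (c=0, h=2, p=9): never hits B5=F
input #8 (c=-3, h=0, p=6): hits B5=F

Answer: 4, 6, 8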